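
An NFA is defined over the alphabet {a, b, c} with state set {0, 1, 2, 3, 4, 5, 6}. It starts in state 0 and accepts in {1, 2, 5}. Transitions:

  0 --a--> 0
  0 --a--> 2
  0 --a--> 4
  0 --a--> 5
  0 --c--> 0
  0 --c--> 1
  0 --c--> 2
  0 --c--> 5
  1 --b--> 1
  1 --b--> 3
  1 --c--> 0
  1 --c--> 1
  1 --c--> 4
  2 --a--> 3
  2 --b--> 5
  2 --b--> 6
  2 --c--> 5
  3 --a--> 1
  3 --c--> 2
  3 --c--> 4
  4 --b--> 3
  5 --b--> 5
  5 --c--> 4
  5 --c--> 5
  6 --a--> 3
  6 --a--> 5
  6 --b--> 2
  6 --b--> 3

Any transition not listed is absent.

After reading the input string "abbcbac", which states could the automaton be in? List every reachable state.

{0, 1, 2, 4, 5}

Start in {0}.
Read 'a': {0} → {0, 2, 4, 5}.
Read 'b': {0, 2, 4, 5} → {3, 5, 6}.
Read 'b': {3, 5, 6} → {2, 3, 5}.
Read 'c': {2, 3, 5} → {2, 4, 5}.
Read 'b': {2, 4, 5} → {3, 5, 6}.
Read 'a': {3, 5, 6} → {1, 3, 5}.
Read 'c': {1, 3, 5} → {0, 1, 2, 4, 5}.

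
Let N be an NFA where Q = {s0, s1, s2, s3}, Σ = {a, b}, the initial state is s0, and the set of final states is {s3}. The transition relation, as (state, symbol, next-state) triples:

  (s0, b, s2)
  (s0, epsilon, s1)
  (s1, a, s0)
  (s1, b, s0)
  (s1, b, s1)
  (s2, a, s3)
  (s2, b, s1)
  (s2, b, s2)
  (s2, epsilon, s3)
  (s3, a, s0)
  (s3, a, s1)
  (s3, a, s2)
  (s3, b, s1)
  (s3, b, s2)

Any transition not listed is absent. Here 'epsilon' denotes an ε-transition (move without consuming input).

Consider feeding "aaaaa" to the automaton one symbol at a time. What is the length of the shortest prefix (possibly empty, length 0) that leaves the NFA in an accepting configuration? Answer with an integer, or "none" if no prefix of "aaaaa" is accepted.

none

Start: ε-closure({s0}) = {s0, s1}.
Read 'a': s0→∅, s1→{s0}; union {s0}; ε-closure = {s0, s1}.
Read 'a': s0→∅, s1→{s0}; union {s0}; ε-closure = {s0, s1}.
Read 'a': s0→∅, s1→{s0}; union {s0}; ε-closure = {s0, s1}.
Read 'a': s0→∅, s1→{s0}; union {s0}; ε-closure = {s0, s1}.
Read 'a': s0→∅, s1→{s0}; union {s0}; ε-closure = {s0, s1}.
No reachable set along the way intersects F.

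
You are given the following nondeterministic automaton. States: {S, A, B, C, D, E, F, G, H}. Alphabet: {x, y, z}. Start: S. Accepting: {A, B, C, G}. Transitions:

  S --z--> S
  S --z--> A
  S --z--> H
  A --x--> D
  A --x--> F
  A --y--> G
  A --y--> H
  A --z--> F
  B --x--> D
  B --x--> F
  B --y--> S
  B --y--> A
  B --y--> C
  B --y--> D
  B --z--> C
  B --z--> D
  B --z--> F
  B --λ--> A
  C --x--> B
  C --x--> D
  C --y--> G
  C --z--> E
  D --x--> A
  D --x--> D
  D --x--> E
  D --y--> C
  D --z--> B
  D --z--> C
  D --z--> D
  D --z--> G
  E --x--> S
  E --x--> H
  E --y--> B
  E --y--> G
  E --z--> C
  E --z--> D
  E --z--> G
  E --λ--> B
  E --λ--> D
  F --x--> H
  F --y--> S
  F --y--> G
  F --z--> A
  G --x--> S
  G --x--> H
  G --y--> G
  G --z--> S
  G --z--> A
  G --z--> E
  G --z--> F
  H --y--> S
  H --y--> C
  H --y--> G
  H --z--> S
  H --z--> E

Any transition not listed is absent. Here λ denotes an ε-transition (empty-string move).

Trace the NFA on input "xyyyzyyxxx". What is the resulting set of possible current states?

Start in {S}.
Read 'x': S→∅; now ∅.
The set is empty and remains empty for the remaining 9 symbols.

∅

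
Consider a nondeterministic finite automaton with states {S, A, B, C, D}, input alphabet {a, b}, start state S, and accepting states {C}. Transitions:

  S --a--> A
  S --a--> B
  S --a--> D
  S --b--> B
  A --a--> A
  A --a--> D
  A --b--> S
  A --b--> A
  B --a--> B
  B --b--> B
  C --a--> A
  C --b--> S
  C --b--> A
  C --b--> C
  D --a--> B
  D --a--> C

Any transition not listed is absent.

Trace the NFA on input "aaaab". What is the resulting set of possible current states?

{S, A, B, C}

Start in {S}.
Read 'a': S→{A, B, D}; now {A, B, D}.
Read 'a': A→{A, D}, B→{B}, D→{B, C}; now {A, B, C, D}.
Read 'a': A→{A, D}, B→{B}, C→{A}, D→{B, C}; now {A, B, C, D}.
Read 'a': A→{A, D}, B→{B}, C→{A}, D→{B, C}; now {A, B, C, D}.
Read 'b': A→{S, A}, B→{B}, C→{S, A, C}, D→∅; now {S, A, B, C}.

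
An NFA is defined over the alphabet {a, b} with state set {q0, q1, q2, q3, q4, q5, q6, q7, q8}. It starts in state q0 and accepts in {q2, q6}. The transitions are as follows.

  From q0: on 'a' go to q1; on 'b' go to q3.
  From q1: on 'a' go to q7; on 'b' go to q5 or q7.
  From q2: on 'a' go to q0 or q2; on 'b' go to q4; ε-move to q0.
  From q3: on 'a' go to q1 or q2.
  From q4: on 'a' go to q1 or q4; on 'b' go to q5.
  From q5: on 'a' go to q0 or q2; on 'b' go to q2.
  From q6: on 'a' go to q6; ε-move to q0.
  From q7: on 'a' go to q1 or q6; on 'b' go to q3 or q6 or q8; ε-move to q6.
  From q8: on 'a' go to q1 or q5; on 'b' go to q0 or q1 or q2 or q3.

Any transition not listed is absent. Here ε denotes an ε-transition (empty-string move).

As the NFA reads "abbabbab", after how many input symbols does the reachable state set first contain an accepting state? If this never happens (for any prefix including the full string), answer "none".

Start in {q0}.
Read 'a': q0→{q1}; now {q1}.
Read 'b': q1→{q5, q7}; union {q5, q7}; ε-closure = {q0, q5, q6, q7}.
None of the earlier sets intersect F, but {q0, q5, q6, q7} does.

2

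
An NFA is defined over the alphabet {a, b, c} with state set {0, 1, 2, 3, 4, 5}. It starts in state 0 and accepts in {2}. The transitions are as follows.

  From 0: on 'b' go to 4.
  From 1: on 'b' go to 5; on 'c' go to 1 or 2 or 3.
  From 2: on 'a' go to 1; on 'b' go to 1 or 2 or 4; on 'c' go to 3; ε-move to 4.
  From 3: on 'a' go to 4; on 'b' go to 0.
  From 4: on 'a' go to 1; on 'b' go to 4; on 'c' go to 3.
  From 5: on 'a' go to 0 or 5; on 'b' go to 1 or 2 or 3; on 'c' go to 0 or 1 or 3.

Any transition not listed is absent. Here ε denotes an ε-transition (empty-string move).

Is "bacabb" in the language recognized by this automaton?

Start in {0}.
Read 'b': 0→{4}; now {4}.
Read 'a': 4→{1}; now {1}.
Read 'c': 1→{1, 2, 3}; union {1, 2, 3}; ε-closure = {1, 2, 3, 4}.
Read 'a': 1→∅, 2→{1}, 3→{4}, 4→{1}; now {1, 4}.
Read 'b': 1→{5}, 4→{4}; now {4, 5}.
Read 'b': 4→{4}, 5→{1, 2, 3}; now {1, 2, 3, 4}.
The final set {1, 2, 3, 4} contains the accepting state 2.

Yes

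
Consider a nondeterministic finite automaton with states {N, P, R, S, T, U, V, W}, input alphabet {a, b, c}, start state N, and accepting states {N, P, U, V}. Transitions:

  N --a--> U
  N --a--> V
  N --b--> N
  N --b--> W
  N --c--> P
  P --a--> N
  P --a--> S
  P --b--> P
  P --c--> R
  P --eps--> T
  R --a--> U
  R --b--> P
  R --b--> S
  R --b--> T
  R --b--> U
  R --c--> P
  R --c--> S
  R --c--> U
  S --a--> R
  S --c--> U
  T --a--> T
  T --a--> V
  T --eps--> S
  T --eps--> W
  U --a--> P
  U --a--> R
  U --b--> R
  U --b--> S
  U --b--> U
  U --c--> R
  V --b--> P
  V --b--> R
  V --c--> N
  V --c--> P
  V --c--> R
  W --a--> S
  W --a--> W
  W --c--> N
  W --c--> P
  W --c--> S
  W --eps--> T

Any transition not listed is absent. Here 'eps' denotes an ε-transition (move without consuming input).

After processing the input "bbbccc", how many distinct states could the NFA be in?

Start in {N}.
Read 'b': {N} → {N, S, T, W}.
Read 'b': {N, S, T, W} → {N, S, T, W}.
Read 'b': {N, S, T, W} → {N, S, T, W}.
Read 'c': {N, S, T, W} → {N, P, S, T, U, W}.
Read 'c': {N, P, S, T, U, W} → {N, P, R, S, T, U, W}.
Read 'c': {N, P, R, S, T, U, W} → {N, P, R, S, T, U, W}.
That set has 7 states.

7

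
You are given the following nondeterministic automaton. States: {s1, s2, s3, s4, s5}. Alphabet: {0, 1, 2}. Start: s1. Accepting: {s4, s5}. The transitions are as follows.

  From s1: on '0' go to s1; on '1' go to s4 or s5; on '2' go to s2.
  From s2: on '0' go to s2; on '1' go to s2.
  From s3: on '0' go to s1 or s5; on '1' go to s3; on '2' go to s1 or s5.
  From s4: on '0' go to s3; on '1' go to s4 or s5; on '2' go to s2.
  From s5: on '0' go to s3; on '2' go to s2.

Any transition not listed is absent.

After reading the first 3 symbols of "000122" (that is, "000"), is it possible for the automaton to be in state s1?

Yes

Start in {s1}.
Read '0': s1→{s1}; now {s1}.
Read '0': s1→{s1}; now {s1}.
Read '0': s1→{s1}; now {s1}.
State s1 is in {s1}.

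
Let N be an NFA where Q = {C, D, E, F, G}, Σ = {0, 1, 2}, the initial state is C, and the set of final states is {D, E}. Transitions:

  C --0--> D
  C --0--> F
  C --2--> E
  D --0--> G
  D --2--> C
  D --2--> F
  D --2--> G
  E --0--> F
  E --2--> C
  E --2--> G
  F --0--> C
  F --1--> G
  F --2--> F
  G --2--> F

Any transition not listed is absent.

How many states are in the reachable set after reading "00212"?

Start in {C}.
Read '0': {C} → {D, F}.
Read '0': {D, F} → {C, G}.
Read '2': {C, G} → {E, F}.
Read '1': {E, F} → {G}.
Read '2': {G} → {F}.
That set has 1 state.

1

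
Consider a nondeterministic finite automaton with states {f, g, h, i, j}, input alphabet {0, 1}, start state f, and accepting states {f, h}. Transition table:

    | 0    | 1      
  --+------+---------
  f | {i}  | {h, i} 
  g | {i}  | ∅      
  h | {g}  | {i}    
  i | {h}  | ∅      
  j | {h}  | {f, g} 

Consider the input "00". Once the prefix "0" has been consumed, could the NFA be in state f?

No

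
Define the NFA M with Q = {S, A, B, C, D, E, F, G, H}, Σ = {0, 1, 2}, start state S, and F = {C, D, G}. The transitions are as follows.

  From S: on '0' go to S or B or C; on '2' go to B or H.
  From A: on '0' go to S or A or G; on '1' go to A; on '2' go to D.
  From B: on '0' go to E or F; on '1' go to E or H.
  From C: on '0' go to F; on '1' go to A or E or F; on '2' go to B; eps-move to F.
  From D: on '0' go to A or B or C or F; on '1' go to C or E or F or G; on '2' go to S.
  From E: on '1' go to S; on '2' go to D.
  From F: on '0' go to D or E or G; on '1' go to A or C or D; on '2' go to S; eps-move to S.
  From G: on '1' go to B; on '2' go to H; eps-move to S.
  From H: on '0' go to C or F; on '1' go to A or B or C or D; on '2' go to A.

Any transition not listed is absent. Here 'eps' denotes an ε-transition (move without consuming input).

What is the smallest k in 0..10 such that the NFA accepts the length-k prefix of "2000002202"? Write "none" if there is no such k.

2

Start in {S}.
Read '2': {S} → {B, H}.
Read '0': {B, H} → {S, C, E, F}.
None of the earlier sets intersect F, but {S, C, E, F} does.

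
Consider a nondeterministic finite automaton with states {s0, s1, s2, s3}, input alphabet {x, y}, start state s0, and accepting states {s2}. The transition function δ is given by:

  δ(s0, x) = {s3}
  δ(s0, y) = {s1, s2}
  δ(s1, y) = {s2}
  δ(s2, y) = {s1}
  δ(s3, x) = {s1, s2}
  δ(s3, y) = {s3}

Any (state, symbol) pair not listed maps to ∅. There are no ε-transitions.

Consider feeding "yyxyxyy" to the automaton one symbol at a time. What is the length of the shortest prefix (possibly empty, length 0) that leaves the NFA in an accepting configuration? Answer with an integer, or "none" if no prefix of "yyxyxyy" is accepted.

1

Start in {s0}.
Read 'y': {s0} → {s1, s2}.
None of the earlier sets intersect F, but {s1, s2} does.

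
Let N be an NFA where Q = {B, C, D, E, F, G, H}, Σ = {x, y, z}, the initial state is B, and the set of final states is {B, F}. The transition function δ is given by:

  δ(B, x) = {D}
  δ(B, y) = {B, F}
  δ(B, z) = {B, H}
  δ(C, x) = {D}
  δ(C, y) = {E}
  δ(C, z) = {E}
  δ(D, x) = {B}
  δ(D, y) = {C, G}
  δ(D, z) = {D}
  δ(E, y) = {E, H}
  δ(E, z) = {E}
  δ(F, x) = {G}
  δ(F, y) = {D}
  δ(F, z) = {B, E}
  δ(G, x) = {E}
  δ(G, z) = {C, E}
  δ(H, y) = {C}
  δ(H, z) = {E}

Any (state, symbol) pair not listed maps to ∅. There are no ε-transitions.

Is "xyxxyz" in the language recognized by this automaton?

Yes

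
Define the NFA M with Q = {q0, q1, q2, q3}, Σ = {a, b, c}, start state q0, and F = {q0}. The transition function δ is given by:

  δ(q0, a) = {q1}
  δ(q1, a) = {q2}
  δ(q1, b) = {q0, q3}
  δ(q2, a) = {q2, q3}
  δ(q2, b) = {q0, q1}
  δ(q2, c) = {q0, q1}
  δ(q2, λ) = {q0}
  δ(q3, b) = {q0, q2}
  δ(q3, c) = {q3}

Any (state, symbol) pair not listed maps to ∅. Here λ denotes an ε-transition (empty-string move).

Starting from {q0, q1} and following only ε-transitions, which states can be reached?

Begin with {q0, q1}.
No ε-moves leave this set, so the closure equals the set itself.

{q0, q1}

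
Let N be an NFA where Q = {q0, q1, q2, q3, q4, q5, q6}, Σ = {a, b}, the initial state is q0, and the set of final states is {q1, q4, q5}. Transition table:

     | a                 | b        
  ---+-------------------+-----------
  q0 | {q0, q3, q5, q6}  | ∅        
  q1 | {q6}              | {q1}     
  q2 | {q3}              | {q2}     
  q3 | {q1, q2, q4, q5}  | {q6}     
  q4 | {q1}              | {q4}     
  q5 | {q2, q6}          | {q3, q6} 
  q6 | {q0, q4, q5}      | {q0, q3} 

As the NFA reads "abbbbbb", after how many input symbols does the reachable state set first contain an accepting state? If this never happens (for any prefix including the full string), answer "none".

1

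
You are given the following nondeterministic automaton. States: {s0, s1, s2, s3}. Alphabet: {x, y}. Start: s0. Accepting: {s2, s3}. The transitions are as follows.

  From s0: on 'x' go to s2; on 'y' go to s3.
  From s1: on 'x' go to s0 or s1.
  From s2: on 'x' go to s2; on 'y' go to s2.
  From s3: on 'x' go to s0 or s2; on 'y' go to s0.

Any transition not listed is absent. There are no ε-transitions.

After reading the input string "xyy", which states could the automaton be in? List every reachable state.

{s2}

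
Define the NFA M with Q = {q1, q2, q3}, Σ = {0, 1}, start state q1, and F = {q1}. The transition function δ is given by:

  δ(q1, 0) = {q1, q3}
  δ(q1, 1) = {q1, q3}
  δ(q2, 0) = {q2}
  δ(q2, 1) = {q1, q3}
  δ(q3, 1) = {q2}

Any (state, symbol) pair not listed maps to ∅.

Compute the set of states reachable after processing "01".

{q1, q2, q3}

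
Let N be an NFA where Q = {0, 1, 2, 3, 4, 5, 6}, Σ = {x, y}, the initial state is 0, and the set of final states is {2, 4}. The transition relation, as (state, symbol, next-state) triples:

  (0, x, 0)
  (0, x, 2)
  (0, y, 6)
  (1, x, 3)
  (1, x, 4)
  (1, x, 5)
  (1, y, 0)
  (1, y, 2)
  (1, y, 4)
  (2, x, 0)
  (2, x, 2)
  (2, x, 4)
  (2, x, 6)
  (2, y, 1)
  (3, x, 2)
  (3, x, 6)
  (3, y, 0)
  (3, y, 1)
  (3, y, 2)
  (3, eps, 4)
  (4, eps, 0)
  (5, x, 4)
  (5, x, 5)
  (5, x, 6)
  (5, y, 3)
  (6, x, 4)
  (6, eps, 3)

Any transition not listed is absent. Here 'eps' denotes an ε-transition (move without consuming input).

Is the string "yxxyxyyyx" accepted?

Start in {0}.
Read 'y': {0} → {0, 3, 4, 6}.
Read 'x': {0, 3, 4, 6} → {0, 2, 3, 4, 6}.
Read 'x': {0, 2, 3, 4, 6} → {0, 2, 3, 4, 6}.
Read 'y': {0, 2, 3, 4, 6} → {0, 1, 2, 3, 4, 6}.
Read 'x': {0, 1, 2, 3, 4, 6} → {0, 2, 3, 4, 5, 6}.
Read 'y': {0, 2, 3, 4, 5, 6} → {0, 1, 2, 3, 4, 6}.
Read 'y': {0, 1, 2, 3, 4, 6} → {0, 1, 2, 3, 4, 6}.
Read 'y': {0, 1, 2, 3, 4, 6} → {0, 1, 2, 3, 4, 6}.
Read 'x': {0, 1, 2, 3, 4, 6} → {0, 2, 3, 4, 5, 6}.
The final set {0, 2, 3, 4, 5, 6} contains the accepting states 2, 4.

Yes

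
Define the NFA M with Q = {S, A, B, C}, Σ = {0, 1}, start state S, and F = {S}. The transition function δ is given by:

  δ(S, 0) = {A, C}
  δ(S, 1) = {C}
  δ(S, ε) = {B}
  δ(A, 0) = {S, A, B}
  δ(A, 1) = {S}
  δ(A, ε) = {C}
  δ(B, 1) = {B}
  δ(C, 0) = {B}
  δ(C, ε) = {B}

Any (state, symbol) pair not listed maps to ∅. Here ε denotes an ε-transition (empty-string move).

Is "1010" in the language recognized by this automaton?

No

Start: ε-closure({S}) = {S, B}.
Read '1': {S, B} → {B, C}.
Read '0': {B, C} → {B}.
Read '1': {B} → {B}.
Read '0': {B} → ∅.
The final set ∅ contains no accepting state.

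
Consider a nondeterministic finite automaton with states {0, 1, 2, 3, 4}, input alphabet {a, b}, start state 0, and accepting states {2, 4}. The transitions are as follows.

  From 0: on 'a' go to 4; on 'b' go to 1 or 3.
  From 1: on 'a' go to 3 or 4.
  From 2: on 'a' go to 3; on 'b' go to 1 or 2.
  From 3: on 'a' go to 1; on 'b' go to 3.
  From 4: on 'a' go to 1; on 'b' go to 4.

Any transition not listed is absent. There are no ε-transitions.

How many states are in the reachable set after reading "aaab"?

2

Start in {0}.
Read 'a': {0} → {4}.
Read 'a': {4} → {1}.
Read 'a': {1} → {3, 4}.
Read 'b': {3, 4} → {3, 4}.
That set has 2 states.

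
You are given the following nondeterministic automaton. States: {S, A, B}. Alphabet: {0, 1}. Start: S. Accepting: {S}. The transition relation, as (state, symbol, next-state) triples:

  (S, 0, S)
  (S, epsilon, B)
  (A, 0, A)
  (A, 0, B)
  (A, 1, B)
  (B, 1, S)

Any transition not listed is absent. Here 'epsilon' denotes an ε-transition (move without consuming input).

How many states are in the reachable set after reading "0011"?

2

Start: ε-closure({S}) = {S, B}.
Read '0': {S, B} → {S, B}.
Read '0': {S, B} → {S, B}.
Read '1': {S, B} → {S, B}.
Read '1': {S, B} → {S, B}.
That set has 2 states.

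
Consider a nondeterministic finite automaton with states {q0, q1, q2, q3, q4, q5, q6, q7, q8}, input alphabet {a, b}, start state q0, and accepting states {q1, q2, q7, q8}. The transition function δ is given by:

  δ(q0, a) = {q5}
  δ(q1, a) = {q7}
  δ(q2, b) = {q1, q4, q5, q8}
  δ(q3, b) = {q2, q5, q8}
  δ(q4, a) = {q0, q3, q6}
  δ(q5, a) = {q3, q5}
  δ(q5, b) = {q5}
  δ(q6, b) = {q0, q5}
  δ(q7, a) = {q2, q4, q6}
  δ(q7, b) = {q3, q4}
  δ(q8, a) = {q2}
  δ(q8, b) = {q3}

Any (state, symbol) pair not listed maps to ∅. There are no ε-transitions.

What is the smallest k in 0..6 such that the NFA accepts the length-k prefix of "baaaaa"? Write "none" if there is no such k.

none

Start in {q0}.
Read 'b': q0→∅; now ∅.
The set is empty and remains empty for the remaining 5 symbols.
No reachable set along the way intersects F.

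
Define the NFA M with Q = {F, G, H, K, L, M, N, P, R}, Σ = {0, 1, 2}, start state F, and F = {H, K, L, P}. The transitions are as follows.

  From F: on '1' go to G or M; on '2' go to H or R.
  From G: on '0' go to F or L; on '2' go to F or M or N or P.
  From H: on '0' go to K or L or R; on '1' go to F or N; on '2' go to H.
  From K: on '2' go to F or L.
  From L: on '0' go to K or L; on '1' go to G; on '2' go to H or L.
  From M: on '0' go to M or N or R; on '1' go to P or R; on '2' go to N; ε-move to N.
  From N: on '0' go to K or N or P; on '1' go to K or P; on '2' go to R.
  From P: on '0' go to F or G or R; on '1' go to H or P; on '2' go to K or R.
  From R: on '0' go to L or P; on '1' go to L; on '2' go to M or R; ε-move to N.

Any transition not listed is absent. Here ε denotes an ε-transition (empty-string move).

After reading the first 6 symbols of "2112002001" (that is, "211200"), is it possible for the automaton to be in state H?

Start in {F}.
Read '2': {F} → {H, N, R}.
Read '1': {H, N, R} → {F, K, L, N, P}.
Read '1': {F, K, L, N, P} → {G, H, K, M, N, P}.
Read '2': {G, H, K, M, N, P} → {F, H, K, L, M, N, P, R}.
Read '0': {F, H, K, L, M, N, P, R} → {F, G, K, L, M, N, P, R}.
Read '0': {F, G, K, L, M, N, P, R} → {F, G, K, L, M, N, P, R}.
State H is not in {F, G, K, L, M, N, P, R}.

No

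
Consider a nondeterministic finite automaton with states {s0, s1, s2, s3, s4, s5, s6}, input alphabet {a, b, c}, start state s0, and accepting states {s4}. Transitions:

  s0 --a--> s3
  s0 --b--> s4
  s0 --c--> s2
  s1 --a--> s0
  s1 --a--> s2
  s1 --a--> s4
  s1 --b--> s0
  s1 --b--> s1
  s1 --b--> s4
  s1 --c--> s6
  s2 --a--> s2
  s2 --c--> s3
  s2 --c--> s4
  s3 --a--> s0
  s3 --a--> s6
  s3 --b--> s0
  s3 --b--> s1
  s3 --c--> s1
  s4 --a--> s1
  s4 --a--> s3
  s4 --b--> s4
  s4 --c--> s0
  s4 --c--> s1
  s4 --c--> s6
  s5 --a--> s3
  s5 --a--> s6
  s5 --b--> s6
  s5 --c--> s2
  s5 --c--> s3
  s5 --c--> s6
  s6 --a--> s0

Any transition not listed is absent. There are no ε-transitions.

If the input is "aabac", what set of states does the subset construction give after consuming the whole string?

{s1, s6}

Start in {s0}.
Read 'a': {s0} → {s3}.
Read 'a': {s3} → {s0, s6}.
Read 'b': {s0, s6} → {s4}.
Read 'a': {s4} → {s1, s3}.
Read 'c': {s1, s3} → {s1, s6}.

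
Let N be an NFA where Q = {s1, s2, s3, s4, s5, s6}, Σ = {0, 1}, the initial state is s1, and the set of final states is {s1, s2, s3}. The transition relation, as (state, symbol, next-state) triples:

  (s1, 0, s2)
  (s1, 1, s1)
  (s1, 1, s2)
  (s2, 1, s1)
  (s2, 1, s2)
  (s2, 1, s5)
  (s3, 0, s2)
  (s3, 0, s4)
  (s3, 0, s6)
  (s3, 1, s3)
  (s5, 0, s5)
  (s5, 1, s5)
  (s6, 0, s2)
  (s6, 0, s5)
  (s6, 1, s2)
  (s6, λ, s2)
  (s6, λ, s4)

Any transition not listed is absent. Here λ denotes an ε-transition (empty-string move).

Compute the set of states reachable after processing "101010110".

{s2, s5}

Start in {s1}.
Read '1': s1→{s1, s2}; now {s1, s2}.
Read '0': s1→{s2}, s2→∅; now {s2}.
Read '1': s2→{s1, s2, s5}; now {s1, s2, s5}.
Read '0': s1→{s2}, s2→∅, s5→{s5}; now {s2, s5}.
Read '1': s2→{s1, s2, s5}, s5→{s5}; now {s1, s2, s5}.
Read '0': s1→{s2}, s2→∅, s5→{s5}; now {s2, s5}.
Read '1': s2→{s1, s2, s5}, s5→{s5}; now {s1, s2, s5}.
Read '1': s1→{s1, s2}, s2→{s1, s2, s5}, s5→{s5}; now {s1, s2, s5}.
Read '0': s1→{s2}, s2→∅, s5→{s5}; now {s2, s5}.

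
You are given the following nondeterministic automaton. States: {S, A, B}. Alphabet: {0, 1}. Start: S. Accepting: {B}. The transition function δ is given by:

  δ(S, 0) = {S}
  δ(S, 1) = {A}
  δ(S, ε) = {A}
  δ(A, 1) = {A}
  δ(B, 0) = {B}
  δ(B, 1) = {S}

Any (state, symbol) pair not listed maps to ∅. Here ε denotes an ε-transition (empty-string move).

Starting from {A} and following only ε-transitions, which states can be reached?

{A}

Begin with {A}.
No ε-moves leave this set, so the closure equals the set itself.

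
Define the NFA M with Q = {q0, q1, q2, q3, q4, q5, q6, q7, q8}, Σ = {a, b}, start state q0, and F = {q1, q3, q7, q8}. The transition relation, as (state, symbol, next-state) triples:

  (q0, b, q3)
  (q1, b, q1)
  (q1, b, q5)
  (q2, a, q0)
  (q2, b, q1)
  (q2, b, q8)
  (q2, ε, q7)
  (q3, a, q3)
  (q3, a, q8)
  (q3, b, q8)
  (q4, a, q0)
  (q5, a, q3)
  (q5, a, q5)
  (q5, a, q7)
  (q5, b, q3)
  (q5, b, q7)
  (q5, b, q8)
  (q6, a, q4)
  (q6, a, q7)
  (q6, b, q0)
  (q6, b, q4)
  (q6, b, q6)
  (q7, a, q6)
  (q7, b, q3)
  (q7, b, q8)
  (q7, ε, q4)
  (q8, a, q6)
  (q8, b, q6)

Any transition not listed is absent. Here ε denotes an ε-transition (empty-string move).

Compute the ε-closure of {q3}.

Begin with {q3}.
No ε-moves leave this set, so the closure equals the set itself.

{q3}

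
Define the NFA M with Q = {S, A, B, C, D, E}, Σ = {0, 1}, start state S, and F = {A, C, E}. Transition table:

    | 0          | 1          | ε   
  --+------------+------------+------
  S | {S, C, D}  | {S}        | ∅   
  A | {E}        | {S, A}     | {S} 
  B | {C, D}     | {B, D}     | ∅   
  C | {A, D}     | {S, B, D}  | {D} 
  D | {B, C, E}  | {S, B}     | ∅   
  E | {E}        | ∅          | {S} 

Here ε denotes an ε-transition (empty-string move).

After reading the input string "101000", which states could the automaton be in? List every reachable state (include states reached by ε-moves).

{S, A, B, C, D, E}

Start in {S}.
Read '1': {S} → {S}.
Read '0': {S} → {S, C, D}.
Read '1': {S, C, D} → {S, B, D}.
Read '0': {S, B, D} → {S, B, C, D, E}.
Read '0': {S, B, C, D, E} → {S, A, B, C, D, E}.
Read '0': {S, A, B, C, D, E} → {S, A, B, C, D, E}.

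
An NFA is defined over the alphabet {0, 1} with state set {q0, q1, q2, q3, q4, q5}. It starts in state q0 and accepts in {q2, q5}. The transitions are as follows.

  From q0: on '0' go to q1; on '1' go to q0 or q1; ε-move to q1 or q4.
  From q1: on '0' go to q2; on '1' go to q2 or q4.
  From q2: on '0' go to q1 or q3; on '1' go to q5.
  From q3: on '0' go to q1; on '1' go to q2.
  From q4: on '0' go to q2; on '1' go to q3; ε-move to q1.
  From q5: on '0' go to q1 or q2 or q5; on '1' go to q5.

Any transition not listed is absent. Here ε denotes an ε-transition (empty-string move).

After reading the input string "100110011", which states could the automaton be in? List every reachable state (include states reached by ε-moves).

{q1, q2, q3, q4, q5}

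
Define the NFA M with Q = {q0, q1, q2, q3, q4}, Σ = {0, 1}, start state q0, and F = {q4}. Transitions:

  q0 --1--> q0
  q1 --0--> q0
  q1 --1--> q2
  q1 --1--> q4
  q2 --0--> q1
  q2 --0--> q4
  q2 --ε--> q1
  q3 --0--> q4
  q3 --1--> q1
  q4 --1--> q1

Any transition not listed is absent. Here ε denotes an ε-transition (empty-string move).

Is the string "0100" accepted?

No

Start in {q0}.
Read '0': q0→∅; now ∅.
The set is empty and remains empty for the remaining 3 symbols.
The final set ∅ contains no accepting state.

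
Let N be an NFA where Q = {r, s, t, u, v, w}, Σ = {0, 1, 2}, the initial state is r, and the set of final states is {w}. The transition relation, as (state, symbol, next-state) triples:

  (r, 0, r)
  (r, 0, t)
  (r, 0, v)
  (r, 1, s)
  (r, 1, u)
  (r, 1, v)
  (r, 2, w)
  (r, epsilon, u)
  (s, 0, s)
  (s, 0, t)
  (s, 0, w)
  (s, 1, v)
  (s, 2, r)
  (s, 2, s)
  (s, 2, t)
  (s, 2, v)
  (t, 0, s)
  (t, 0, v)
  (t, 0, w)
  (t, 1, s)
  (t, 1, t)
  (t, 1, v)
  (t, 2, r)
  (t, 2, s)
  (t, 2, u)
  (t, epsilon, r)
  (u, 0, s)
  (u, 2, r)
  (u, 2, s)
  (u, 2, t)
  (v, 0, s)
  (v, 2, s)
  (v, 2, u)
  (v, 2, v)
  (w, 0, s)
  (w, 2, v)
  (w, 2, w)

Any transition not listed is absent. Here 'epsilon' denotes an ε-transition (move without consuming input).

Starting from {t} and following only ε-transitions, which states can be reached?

Begin with {t}.
ε-move t → r; add r.
ε-move r → u; add u.

{r, t, u}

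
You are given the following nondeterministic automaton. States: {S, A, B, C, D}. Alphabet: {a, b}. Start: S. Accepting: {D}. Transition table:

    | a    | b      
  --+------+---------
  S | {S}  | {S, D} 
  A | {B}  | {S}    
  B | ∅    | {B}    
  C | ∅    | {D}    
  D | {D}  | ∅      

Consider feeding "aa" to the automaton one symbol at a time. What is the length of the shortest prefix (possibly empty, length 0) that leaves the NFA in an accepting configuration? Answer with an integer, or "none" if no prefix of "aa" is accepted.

none

Start in {S}.
Read 'a': S→{S}; now {S}.
Read 'a': S→{S}; now {S}.
No reachable set along the way intersects F.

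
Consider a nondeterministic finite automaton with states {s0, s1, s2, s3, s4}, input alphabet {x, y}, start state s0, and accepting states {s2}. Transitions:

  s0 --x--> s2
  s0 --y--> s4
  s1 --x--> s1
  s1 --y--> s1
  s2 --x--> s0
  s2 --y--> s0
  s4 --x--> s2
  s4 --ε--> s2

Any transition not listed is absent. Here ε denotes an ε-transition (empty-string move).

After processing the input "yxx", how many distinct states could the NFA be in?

2

Start in {s0}.
Read 'y': s0→{s4}; union {s4}; ε-closure = {s2, s4}.
Read 'x': s2→{s0}, s4→{s2}; now {s0, s2}.
Read 'x': s0→{s2}, s2→{s0}; now {s0, s2}.
That set has 2 states.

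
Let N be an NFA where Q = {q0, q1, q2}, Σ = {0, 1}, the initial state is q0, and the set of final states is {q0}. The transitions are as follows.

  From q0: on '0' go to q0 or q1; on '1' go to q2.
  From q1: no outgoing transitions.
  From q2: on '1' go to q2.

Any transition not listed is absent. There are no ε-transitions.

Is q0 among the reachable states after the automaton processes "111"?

Start in {q0}.
Read '1': {q0} → {q2}.
Read '1': {q2} → {q2}.
Read '1': {q2} → {q2}.
State q0 is not in {q2}.

No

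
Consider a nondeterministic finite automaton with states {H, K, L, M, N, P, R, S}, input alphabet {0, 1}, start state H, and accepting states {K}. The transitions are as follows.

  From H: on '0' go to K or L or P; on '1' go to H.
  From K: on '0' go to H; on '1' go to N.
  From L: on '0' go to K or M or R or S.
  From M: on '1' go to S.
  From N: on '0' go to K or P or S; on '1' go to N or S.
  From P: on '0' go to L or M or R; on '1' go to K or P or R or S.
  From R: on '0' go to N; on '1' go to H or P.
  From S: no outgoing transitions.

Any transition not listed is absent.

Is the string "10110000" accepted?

Yes

Start in {H}.
Read '1': H→{H}; now {H}.
Read '0': H→{K, L, P}; now {K, L, P}.
Read '1': K→{N}, L→∅, P→{K, P, R, S}; now {K, N, P, R, S}.
Read '1': K→{N}, N→{N, S}, P→{K, P, R, S}, R→{H, P}, S→∅; now {H, K, N, P, R, S}.
Read '0': H→{K, L, P}, K→{H}, N→{K, P, S}, P→{L, M, R}, R→{N}, S→∅; now {H, K, L, M, N, P, R, S}.
Read '0': H→{K, L, P}, K→{H}, L→{K, M, R, S}, M→∅, N→{K, P, S}, P→{L, M, R}, R→{N}, S→∅; now {H, K, L, M, N, P, R, S}.
Read '0': H→{K, L, P}, K→{H}, L→{K, M, R, S}, M→∅, N→{K, P, S}, P→{L, M, R}, R→{N}, S→∅; now {H, K, L, M, N, P, R, S}.
Read '0': H→{K, L, P}, K→{H}, L→{K, M, R, S}, M→∅, N→{K, P, S}, P→{L, M, R}, R→{N}, S→∅; now {H, K, L, M, N, P, R, S}.
The final set {H, K, L, M, N, P, R, S} contains the accepting state K.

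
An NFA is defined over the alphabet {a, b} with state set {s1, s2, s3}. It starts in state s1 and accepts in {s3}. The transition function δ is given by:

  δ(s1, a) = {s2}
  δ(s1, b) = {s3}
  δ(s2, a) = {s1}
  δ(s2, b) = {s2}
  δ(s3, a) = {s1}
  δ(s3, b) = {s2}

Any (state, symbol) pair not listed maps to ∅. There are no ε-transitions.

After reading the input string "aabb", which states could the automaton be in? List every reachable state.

Start in {s1}.
Read 'a': {s1} → {s2}.
Read 'a': {s2} → {s1}.
Read 'b': {s1} → {s3}.
Read 'b': {s3} → {s2}.

{s2}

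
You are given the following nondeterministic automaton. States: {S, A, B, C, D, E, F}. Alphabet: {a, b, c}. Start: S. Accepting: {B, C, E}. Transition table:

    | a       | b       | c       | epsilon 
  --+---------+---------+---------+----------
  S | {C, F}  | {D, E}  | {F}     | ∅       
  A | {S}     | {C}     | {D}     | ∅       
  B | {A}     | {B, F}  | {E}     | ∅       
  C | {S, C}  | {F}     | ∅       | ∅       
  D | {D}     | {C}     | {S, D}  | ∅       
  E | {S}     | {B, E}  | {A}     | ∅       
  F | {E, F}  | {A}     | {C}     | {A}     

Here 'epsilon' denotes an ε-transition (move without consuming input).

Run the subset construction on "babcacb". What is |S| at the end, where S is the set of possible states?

5

Start in {S}.
Read 'b': {S} → {D, E}.
Read 'a': {D, E} → {S, D}.
Read 'b': {S, D} → {C, D, E}.
Read 'c': {C, D, E} → {S, A, D}.
Read 'a': {S, A, D} → {S, A, C, D, F}.
Read 'c': {S, A, C, D, F} → {S, A, C, D, F}.
Read 'b': {S, A, C, D, F} → {A, C, D, E, F}.
That set has 5 states.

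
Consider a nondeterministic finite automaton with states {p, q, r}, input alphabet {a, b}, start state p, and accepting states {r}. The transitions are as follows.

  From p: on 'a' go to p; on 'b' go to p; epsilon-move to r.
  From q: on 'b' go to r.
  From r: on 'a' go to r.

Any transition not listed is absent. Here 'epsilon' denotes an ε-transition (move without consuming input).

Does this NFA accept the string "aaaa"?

Yes

Start: ε-closure({p}) = {p, r}.
Read 'a': {p, r} → {p, r}.
Read 'a': {p, r} → {p, r}.
Read 'a': {p, r} → {p, r}.
Read 'a': {p, r} → {p, r}.
The final set {p, r} contains the accepting state r.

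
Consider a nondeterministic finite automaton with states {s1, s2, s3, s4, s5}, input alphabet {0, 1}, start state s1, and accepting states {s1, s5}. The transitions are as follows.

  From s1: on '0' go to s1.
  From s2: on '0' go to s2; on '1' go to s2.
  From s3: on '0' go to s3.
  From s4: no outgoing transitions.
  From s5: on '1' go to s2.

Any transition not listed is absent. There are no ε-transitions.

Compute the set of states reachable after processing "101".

Start in {s1}.
Read '1': s1→∅; now ∅.
The set is empty and remains empty for the remaining 2 symbols.

∅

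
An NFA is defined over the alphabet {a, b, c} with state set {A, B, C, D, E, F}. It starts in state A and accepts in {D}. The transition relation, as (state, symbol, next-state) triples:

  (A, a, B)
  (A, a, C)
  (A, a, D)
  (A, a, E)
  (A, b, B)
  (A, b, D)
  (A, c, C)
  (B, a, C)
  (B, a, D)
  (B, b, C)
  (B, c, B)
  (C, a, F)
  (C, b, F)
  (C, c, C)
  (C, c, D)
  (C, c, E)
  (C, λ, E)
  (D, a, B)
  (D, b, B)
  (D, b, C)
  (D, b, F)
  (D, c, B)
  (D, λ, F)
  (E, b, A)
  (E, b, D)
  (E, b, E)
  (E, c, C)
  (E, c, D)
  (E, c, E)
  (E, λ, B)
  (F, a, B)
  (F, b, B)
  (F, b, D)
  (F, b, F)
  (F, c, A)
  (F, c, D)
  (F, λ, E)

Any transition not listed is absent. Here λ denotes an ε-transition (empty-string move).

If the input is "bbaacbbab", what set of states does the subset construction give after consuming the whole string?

Start in {A}.
Read 'b': A→{B, D}; union {B, D}; ε-closure = {B, D, E, F}.
Read 'b': B→{C}, D→{B, C, F}, E→{A, D, E}, F→{B, D, F}; now {A, B, C, D, E, F}.
Read 'a': A→{B, C, D, E}, B→{C, D}, C→{F}, D→{B}, E→∅, F→{B}; now {B, C, D, E, F}.
Read 'a': B→{C, D}, C→{F}, D→{B}, E→∅, F→{B}; union {B, C, D, F}; ε-closure = {B, C, D, E, F}.
Read 'c': B→{B}, C→{C, D, E}, D→{B}, E→{C, D, E}, F→{A, D}; union {A, B, C, D, E}; ε-closure = {A, B, C, D, E, F}.
Read 'b': A→{B, D}, B→{C}, C→{F}, D→{B, C, F}, E→{A, D, E}, F→{B, D, F}; now {A, B, C, D, E, F}.
Read 'b': A→{B, D}, B→{C}, C→{F}, D→{B, C, F}, E→{A, D, E}, F→{B, D, F}; now {A, B, C, D, E, F}.
Read 'a': A→{B, C, D, E}, B→{C, D}, C→{F}, D→{B}, E→∅, F→{B}; now {B, C, D, E, F}.
Read 'b': B→{C}, C→{F}, D→{B, C, F}, E→{A, D, E}, F→{B, D, F}; now {A, B, C, D, E, F}.

{A, B, C, D, E, F}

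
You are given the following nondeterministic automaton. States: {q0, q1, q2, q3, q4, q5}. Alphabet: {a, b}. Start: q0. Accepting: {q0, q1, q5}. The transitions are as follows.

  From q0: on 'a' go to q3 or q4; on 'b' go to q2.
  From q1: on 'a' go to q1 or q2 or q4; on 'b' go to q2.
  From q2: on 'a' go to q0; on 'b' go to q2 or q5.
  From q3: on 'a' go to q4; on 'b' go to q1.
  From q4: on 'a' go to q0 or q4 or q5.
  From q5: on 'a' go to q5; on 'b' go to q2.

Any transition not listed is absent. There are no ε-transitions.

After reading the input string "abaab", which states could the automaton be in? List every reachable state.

Start in {q0}.
Read 'a': q0→{q3, q4}; now {q3, q4}.
Read 'b': q3→{q1}, q4→∅; now {q1}.
Read 'a': q1→{q1, q2, q4}; now {q1, q2, q4}.
Read 'a': q1→{q1, q2, q4}, q2→{q0}, q4→{q0, q4, q5}; now {q0, q1, q2, q4, q5}.
Read 'b': q0→{q2}, q1→{q2}, q2→{q2, q5}, q4→∅, q5→{q2}; now {q2, q5}.

{q2, q5}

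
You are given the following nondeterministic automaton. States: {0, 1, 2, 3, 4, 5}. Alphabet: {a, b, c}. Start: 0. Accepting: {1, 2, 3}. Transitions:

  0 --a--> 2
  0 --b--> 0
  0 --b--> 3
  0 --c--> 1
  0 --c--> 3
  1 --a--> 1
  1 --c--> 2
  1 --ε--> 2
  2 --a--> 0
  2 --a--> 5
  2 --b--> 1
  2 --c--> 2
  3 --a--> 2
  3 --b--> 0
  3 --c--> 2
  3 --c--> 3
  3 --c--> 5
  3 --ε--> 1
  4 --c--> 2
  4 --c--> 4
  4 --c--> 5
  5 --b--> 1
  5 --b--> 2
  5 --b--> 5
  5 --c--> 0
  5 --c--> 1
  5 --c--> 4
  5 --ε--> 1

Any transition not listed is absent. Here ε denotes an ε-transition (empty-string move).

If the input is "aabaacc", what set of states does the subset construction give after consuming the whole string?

{1, 2, 3, 4, 5}

Start in {0}.
Read 'a': 0→{2}; now {2}.
Read 'a': 2→{0, 5}; union {0, 5}; ε-closure = {0, 1, 2, 5}.
Read 'b': 0→{0, 3}, 1→∅, 2→{1}, 5→{1, 2, 5}; now {0, 1, 2, 3, 5}.
Read 'a': 0→{2}, 1→{1}, 2→{0, 5}, 3→{2}, 5→∅; now {0, 1, 2, 5}.
Read 'a': 0→{2}, 1→{1}, 2→{0, 5}, 5→∅; now {0, 1, 2, 5}.
Read 'c': 0→{1, 3}, 1→{2}, 2→{2}, 5→{0, 1, 4}; now {0, 1, 2, 3, 4}.
Read 'c': 0→{1, 3}, 1→{2}, 2→{2}, 3→{2, 3, 5}, 4→{2, 4, 5}; now {1, 2, 3, 4, 5}.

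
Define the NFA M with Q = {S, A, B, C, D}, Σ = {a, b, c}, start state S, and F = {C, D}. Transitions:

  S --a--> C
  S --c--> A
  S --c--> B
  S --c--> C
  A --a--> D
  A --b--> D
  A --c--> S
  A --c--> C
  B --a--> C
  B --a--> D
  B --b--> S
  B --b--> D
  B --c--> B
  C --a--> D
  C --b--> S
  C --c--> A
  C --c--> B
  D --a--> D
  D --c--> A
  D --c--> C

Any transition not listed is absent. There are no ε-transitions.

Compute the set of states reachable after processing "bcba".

∅

Start in {S}.
Read 'b': S→∅; now ∅.
The set is empty and remains empty for the remaining 3 symbols.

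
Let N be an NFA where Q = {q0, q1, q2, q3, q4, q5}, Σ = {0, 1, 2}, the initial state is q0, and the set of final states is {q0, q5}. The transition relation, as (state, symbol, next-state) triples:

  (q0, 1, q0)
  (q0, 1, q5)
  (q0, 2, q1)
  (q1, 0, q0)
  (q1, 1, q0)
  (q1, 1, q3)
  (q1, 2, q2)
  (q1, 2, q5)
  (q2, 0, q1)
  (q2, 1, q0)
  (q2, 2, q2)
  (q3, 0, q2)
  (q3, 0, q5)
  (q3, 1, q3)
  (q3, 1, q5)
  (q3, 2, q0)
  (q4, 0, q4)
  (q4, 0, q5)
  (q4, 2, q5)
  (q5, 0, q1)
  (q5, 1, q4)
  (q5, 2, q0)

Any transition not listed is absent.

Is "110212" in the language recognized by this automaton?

Start in {q0}.
Read '1': q0→{q0, q5}; now {q0, q5}.
Read '1': q0→{q0, q5}, q5→{q4}; now {q0, q4, q5}.
Read '0': q0→∅, q4→{q4, q5}, q5→{q1}; now {q1, q4, q5}.
Read '2': q1→{q2, q5}, q4→{q5}, q5→{q0}; now {q0, q2, q5}.
Read '1': q0→{q0, q5}, q2→{q0}, q5→{q4}; now {q0, q4, q5}.
Read '2': q0→{q1}, q4→{q5}, q5→{q0}; now {q0, q1, q5}.
The final set {q0, q1, q5} contains the accepting states q0, q5.

Yes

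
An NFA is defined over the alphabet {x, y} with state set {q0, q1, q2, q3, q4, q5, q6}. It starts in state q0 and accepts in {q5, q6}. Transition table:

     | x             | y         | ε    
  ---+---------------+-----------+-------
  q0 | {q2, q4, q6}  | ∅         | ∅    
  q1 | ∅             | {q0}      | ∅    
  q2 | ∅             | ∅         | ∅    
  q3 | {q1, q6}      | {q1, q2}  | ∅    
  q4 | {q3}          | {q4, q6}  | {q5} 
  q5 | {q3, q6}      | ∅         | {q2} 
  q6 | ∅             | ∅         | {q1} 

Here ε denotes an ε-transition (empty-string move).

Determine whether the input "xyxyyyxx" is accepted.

Yes

Start in {q0}.
Read 'x': q0→{q2, q4, q6}; union {q2, q4, q6}; ε-closure = {q1, q2, q4, q5, q6}.
Read 'y': q1→{q0}, q2→∅, q4→{q4, q6}, q5→∅, q6→∅; union {q0, q4, q6}; ε-closure = {q0, q1, q2, q4, q5, q6}.
Read 'x': q0→{q2, q4, q6}, q1→∅, q2→∅, q4→{q3}, q5→{q3, q6}, q6→∅; union {q2, q3, q4, q6}; ε-closure = {q1, q2, q3, q4, q5, q6}.
Read 'y': q1→{q0}, q2→∅, q3→{q1, q2}, q4→{q4, q6}, q5→∅, q6→∅; union {q0, q1, q2, q4, q6}; ε-closure = {q0, q1, q2, q4, q5, q6}.
Read 'y': q0→∅, q1→{q0}, q2→∅, q4→{q4, q6}, q5→∅, q6→∅; union {q0, q4, q6}; ε-closure = {q0, q1, q2, q4, q5, q6}.
Read 'y': q0→∅, q1→{q0}, q2→∅, q4→{q4, q6}, q5→∅, q6→∅; union {q0, q4, q6}; ε-closure = {q0, q1, q2, q4, q5, q6}.
Read 'x': q0→{q2, q4, q6}, q1→∅, q2→∅, q4→{q3}, q5→{q3, q6}, q6→∅; union {q2, q3, q4, q6}; ε-closure = {q1, q2, q3, q4, q5, q6}.
Read 'x': q1→∅, q2→∅, q3→{q1, q6}, q4→{q3}, q5→{q3, q6}, q6→∅; now {q1, q3, q6}.
The final set {q1, q3, q6} contains the accepting state q6.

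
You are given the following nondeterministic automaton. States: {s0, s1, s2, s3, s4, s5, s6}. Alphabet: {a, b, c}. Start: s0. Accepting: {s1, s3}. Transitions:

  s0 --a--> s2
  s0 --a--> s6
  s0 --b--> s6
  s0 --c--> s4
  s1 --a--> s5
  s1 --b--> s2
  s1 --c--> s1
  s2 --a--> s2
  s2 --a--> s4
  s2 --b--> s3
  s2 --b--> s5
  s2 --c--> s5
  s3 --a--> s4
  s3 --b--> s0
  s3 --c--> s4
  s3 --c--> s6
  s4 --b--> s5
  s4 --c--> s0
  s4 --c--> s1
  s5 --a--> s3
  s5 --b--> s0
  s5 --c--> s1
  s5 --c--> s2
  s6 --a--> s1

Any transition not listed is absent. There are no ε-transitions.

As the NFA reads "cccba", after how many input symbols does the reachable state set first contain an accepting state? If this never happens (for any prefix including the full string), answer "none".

2

Start in {s0}.
Read 'c': s0→{s4}; now {s4}.
Read 'c': s4→{s0, s1}; now {s0, s1}.
None of the earlier sets intersect F, but {s0, s1} does.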